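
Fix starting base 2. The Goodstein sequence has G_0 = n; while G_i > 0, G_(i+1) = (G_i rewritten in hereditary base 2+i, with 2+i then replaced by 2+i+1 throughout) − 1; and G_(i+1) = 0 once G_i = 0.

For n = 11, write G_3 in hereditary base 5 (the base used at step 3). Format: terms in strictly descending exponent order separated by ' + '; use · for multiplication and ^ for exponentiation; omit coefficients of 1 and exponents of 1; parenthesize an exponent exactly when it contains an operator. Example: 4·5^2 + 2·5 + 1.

[0] 11 ≡ 2^(2 + 1) + 2 + 1 (base 2). Lift 3: 85. −1: 84.
[1] 84 ≡ 3^(3 + 1) + 3 (base 3). Lift 4: 1028. −1: 1027.
[2] 1027 ≡ 4^(4 + 1) + 3 (base 4). Lift 5: 15628. −1: 15627.
[3] 15627 ≡ 5^(5 + 1) + 2 (base 5). Lift 6: 279938. −1: 279937.

5^(5 + 1) + 2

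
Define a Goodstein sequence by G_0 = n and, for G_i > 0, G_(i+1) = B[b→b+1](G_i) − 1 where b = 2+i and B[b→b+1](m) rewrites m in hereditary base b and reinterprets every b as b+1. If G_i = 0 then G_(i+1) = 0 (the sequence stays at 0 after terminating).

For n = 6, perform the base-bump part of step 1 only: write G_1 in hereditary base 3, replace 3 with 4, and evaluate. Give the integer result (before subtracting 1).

[0] 6 ≡ 2^2 + 2 (base 2). Lift 3: 30. −1: 29.
[1] 29 ≡ 3^3 + 2 (base 3). Lift 4: 258. −1: 257.

258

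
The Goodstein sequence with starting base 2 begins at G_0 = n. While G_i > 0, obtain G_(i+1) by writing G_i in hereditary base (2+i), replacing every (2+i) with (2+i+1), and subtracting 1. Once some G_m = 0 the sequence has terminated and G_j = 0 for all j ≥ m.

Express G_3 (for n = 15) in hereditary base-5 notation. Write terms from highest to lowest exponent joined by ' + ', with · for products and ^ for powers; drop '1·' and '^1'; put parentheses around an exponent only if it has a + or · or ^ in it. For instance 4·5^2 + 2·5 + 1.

5^(5 + 1) + 5^5 + 2

i=0: 15 = 2^(2 + 1) + 2^2 + 2 + 1 (b=2); 2→3: 3^(3 + 1) + 3^3 + 3 + 1 = 112; 112−1 = 111
i=1: 111 = 3^(3 + 1) + 3^3 + 3 (b=3); 3→4: 4^(4 + 1) + 4^4 + 4 = 1284; 1284−1 = 1283
i=2: 1283 = 4^(4 + 1) + 4^4 + 3 (b=4); 4→5: 5^(5 + 1) + 5^5 + 3 = 18753; 18753−1 = 18752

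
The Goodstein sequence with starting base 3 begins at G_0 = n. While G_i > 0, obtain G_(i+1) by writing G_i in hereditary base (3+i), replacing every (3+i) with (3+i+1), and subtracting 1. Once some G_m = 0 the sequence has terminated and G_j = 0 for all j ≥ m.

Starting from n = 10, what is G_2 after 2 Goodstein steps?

base 3: 10 = 3^2 + 1; at 4: 4^2 + 1 = 17; next = 16
base 4: 16 = 4^2; at 5: 5^2 = 25; next = 24
base 5: 24 = 4·5 + 4; at 6: 4·6 + 4 = 28; next = 27

24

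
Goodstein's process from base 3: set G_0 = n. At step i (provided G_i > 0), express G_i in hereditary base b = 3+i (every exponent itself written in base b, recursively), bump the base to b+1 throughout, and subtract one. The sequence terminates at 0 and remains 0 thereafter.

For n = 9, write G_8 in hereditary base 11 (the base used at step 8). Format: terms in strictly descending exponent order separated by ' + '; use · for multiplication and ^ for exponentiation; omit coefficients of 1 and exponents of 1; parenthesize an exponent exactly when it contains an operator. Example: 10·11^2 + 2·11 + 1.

2·11 + 4

G_0=9  [base 3] 3^2  →[3↦4]→  4^2 = 16  −1 ⇒ G_1=15
G_1=15  [base 4] 3·4 + 3  →[4↦5]→  3·5 + 3 = 18  −1 ⇒ G_2=17
G_2=17  [base 5] 3·5 + 2  →[5↦6]→  3·6 + 2 = 20  −1 ⇒ G_3=19
G_3=19  [base 6] 3·6 + 1  →[6↦7]→  3·7 + 1 = 22  −1 ⇒ G_4=21
G_4=21  [base 7] 3·7  →[7↦8]→  3·8 = 24  −1 ⇒ G_5=23
G_5=23  [base 8] 2·8 + 7  →[8↦9]→  2·9 + 7 = 25  −1 ⇒ G_6=24
G_6=24  [base 9] 2·9 + 6  →[9↦10]→  2·10 + 6 = 26  −1 ⇒ G_7=25
G_7=25  [base 10] 2·10 + 5  →[10↦11]→  2·11 + 5 = 27  −1 ⇒ G_8=26
G_8=26  [base 11] 2·11 + 4  →[11↦12]→  2·12 + 4 = 28  −1 ⇒ G_9=27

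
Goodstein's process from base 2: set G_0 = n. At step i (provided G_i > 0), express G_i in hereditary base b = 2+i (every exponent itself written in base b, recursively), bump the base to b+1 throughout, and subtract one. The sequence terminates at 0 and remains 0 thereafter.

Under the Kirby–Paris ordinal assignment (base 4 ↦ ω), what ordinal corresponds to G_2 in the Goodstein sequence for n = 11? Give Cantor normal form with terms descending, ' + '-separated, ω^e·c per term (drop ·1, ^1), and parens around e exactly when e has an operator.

step 0: 11 = 2^(2 + 1) + 2 + 1; sub 3 for 2: 3^(3 + 1) + 3 + 1; = 85; G_1 = 85−1 = 84
step 1: 84 = 3^(3 + 1) + 3; sub 4 for 3: 4^(4 + 1) + 4; = 1028; G_2 = 1028−1 = 1027
step 2: 1027 = 4^(4 + 1) + 3; sub 5 for 4: 5^(5 + 1) + 3; = 15628; G_3 = 15628−1 = 15627

ω^(ω + 1) + 3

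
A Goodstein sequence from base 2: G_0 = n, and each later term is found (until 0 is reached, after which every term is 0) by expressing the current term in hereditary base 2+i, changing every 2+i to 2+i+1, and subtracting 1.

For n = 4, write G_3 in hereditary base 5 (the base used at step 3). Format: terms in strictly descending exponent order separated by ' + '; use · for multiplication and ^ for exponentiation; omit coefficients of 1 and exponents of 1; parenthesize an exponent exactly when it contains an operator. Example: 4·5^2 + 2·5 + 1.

i=0: 4 = 2^2 (b=2); 2→3: 3^3 = 27; 27−1 = 26
i=1: 26 = 2·3^2 + 2·3 + 2 (b=3); 3→4: 2·4^2 + 2·4 + 2 = 42; 42−1 = 41
i=2: 41 = 2·4^2 + 2·4 + 1 (b=4); 4→5: 2·5^2 + 2·5 + 1 = 61; 61−1 = 60
i=3: 60 = 2·5^2 + 2·5 (b=5); 5→6: 2·6^2 + 2·6 = 84; 84−1 = 83

2·5^2 + 2·5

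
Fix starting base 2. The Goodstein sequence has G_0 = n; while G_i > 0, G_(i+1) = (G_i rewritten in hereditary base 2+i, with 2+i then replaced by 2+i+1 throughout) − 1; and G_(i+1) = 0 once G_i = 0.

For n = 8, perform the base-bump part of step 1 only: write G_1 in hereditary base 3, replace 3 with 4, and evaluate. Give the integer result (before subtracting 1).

554

G_0 = 8. HB_2(8) = 2^(2 + 1). Bump = 81. G_1 = 80.
G_1 = 80. HB_3(80) = 2·3^3 + 2·3^2 + 2·3 + 2. Bump = 554. G_2 = 553.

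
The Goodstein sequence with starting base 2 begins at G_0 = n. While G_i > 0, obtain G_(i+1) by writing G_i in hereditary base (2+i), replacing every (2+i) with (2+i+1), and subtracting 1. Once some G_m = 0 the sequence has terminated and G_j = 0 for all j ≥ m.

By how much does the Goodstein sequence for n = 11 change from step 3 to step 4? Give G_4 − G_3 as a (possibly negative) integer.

264310

step 0: 11 = 2^(2 + 1) + 2 + 1; sub 3 for 2: 3^(3 + 1) + 3 + 1; = 85; G_1 = 85−1 = 84
step 1: 84 = 3^(3 + 1) + 3; sub 4 for 3: 4^(4 + 1) + 4; = 1028; G_2 = 1028−1 = 1027
step 2: 1027 = 4^(4 + 1) + 3; sub 5 for 4: 5^(5 + 1) + 3; = 15628; G_3 = 15628−1 = 15627
step 3: 15627 = 5^(5 + 1) + 2; sub 6 for 5: 6^(6 + 1) + 2; = 279938; G_4 = 279938−1 = 279937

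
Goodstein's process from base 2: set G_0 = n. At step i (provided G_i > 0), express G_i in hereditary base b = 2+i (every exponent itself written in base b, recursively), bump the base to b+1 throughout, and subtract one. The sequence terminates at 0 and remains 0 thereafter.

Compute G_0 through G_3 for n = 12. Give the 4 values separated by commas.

[0] 12 ≡ 2^(2 + 1) + 2^2 (base 2). Lift 3: 108. −1: 107.
[1] 107 ≡ 3^(3 + 1) + 2·3^2 + 2·3 + 2 (base 3). Lift 4: 1066. −1: 1065.
[2] 1065 ≡ 4^(4 + 1) + 2·4^2 + 2·4 + 1 (base 4). Lift 5: 15686. −1: 15685.

12, 107, 1065, 15685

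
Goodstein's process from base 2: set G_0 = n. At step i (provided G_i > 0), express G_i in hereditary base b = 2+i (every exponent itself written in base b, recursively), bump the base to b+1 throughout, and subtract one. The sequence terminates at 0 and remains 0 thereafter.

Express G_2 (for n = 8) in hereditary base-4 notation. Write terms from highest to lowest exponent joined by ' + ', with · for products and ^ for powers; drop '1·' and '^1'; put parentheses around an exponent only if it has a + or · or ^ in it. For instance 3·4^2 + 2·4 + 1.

G_0 = 8. HB_2(8) = 2^(2 + 1). Bump = 81. G_1 = 80.
G_1 = 80. HB_3(80) = 2·3^3 + 2·3^2 + 2·3 + 2. Bump = 554. G_2 = 553.

2·4^4 + 2·4^2 + 2·4 + 1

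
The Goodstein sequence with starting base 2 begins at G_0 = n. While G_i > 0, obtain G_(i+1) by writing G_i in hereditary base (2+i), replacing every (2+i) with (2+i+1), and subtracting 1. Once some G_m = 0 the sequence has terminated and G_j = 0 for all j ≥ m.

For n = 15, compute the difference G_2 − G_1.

15 —HB2→ 2^(2 + 1) + 2^2 + 2 + 1 —bump→ 3^(3 + 1) + 3^3 + 3 + 1 = 112 —(−1)→ 111
111 —HB3→ 3^(3 + 1) + 3^3 + 3 —bump→ 4^(4 + 1) + 4^4 + 4 = 1284 —(−1)→ 1283

1172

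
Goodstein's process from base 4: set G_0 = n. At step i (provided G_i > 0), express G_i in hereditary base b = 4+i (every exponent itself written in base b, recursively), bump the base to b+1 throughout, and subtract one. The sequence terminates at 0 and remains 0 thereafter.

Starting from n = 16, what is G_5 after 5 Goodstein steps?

36

[0] 16 ≡ 4^2 (base 4). Lift 5: 25. −1: 24.
[1] 24 ≡ 4·5 + 4 (base 5). Lift 6: 28. −1: 27.
[2] 27 ≡ 4·6 + 3 (base 6). Lift 7: 31. −1: 30.
[3] 30 ≡ 4·7 + 2 (base 7). Lift 8: 34. −1: 33.
[4] 33 ≡ 4·8 + 1 (base 8). Lift 9: 37. −1: 36.
[5] 36 ≡ 4·9 (base 9). Lift 10: 40. −1: 39.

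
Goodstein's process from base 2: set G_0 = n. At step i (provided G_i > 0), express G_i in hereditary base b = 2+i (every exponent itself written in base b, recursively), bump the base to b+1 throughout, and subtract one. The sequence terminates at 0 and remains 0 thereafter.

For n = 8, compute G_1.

80

[0] 8 ≡ 2^(2 + 1) (base 2). Lift 3: 81. −1: 80.
[1] 80 ≡ 2·3^3 + 2·3^2 + 2·3 + 2 (base 3). Lift 4: 554. −1: 553.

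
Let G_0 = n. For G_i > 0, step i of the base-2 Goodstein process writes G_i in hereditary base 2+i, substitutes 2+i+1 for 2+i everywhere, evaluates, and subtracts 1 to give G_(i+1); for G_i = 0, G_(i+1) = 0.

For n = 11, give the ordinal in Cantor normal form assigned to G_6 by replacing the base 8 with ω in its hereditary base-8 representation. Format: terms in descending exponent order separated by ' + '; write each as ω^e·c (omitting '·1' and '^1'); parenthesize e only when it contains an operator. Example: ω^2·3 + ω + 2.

ω^ω·7 + ω^7·7 + ω^6·7 + ω^5·7 + ω^4·7 + ω^3·7 + ω^2·7 + ω·7 + 7

11 —HB2→ 2^(2 + 1) + 2 + 1 —bump→ 3^(3 + 1) + 3 + 1 = 85 —(−1)→ 84
84 —HB3→ 3^(3 + 1) + 3 —bump→ 4^(4 + 1) + 4 = 1028 —(−1)→ 1027
1027 —HB4→ 4^(4 + 1) + 3 —bump→ 5^(5 + 1) + 3 = 15628 —(−1)→ 15627
15627 —HB5→ 5^(5 + 1) + 2 —bump→ 6^(6 + 1) + 2 = 279938 —(−1)→ 279937
279937 —HB6→ 6^(6 + 1) + 1 —bump→ 7^(7 + 1) + 1 = 5764802 —(−1)→ 5764801
5764801 —HB7→ 7^(7 + 1) —bump→ 8^(8 + 1) = 134217728 —(−1)→ 134217727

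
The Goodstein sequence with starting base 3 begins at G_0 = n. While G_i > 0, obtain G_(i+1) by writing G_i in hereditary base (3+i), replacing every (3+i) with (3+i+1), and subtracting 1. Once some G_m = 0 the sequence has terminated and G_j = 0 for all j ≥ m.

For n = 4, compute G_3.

3

(0) 4|_3 = 3 + 1 ↦ 4 + 1|_4 = 5 ⇒ 4
(1) 4|_4 = 4 ↦ 5|_5 = 5 ⇒ 4
(2) 4|_5 = 4 ↦ 4|_6 = 4 ⇒ 3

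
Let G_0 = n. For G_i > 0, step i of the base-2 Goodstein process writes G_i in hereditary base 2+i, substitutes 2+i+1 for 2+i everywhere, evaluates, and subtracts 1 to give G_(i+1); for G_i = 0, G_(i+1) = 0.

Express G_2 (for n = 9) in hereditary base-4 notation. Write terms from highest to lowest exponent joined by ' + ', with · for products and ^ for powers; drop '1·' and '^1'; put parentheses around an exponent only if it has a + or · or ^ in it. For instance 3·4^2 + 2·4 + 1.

3·4^4 + 3·4^3 + 3·4^2 + 3·4 + 3

G_0=9  [base 2] 2^(2 + 1) + 1  →[2↦3]→  3^(3 + 1) + 1 = 82  −1 ⇒ G_1=81
G_1=81  [base 3] 3^(3 + 1)  →[3↦4]→  4^(4 + 1) = 1024  −1 ⇒ G_2=1023
G_2=1023  [base 4] 3·4^4 + 3·4^3 + 3·4^2 + 3·4 + 3  →[4↦5]→  3·5^5 + 3·5^3 + 3·5^2 + 3·5 + 3 = 9843  −1 ⇒ G_3=9842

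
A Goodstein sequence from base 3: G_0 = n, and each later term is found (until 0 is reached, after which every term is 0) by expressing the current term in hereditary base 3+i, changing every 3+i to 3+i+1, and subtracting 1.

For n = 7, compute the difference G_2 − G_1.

step 0: 7 = 2·3 + 1; sub 4 for 3: 2·4 + 1; = 9; G_1 = 9−1 = 8
step 1: 8 = 2·4; sub 5 for 4: 2·5; = 10; G_2 = 10−1 = 9

1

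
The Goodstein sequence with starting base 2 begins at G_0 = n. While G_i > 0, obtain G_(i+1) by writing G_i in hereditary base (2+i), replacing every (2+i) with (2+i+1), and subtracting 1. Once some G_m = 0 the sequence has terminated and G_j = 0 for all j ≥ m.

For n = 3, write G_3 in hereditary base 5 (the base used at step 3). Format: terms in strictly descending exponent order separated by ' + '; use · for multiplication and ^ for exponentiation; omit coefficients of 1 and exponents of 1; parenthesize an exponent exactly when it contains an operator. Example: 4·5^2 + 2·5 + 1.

(0) 3|_2 = 2 + 1 ↦ 3 + 1|_3 = 4 ⇒ 3
(1) 3|_3 = 3 ↦ 4|_4 = 4 ⇒ 3
(2) 3|_4 = 3 ↦ 3|_5 = 3 ⇒ 2
(3) 2|_5 = 2 ↦ 2|_6 = 2 ⇒ 1

2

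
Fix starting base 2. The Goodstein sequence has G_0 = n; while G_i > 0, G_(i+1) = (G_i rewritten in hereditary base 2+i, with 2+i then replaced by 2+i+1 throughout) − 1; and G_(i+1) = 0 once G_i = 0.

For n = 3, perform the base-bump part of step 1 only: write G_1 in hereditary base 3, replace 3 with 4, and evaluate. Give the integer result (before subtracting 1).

3 —HB2→ 2 + 1 —bump→ 3 + 1 = 4 —(−1)→ 3
3 —HB3→ 3 —bump→ 4 = 4 —(−1)→ 3

4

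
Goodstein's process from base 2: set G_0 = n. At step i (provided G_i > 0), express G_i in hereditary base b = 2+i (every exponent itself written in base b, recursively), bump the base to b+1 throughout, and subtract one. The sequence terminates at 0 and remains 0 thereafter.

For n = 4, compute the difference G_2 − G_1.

15

step 0: 4 = 2^2; sub 3 for 2: 3^3; = 27; G_1 = 27−1 = 26
step 1: 26 = 2·3^2 + 2·3 + 2; sub 4 for 3: 2·4^2 + 2·4 + 2; = 42; G_2 = 42−1 = 41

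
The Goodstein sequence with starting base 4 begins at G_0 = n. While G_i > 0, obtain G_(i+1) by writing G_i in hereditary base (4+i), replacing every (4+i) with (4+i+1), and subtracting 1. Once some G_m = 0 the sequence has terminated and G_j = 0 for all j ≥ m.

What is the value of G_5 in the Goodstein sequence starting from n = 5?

2

G_0=5  [base 4] 4 + 1  →[4↦5]→  5 + 1 = 6  −1 ⇒ G_1=5
G_1=5  [base 5] 5  →[5↦6]→  6 = 6  −1 ⇒ G_2=5
G_2=5  [base 6] 5  →[6↦7]→  5 = 5  −1 ⇒ G_3=4
G_3=4  [base 7] 4  →[7↦8]→  4 = 4  −1 ⇒ G_4=3
G_4=3  [base 8] 3  →[8↦9]→  3 = 3  −1 ⇒ G_5=2
G_5=2  [base 9] 2  →[9↦10]→  2 = 2  −1 ⇒ G_6=1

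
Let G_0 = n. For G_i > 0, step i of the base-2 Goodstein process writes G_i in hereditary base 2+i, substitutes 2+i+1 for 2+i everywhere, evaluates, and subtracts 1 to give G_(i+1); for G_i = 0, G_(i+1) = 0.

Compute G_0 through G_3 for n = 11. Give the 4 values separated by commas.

G_0 = 11. HB_2(11) = 2^(2 + 1) + 2 + 1. Bump = 85. G_1 = 84.
G_1 = 84. HB_3(84) = 3^(3 + 1) + 3. Bump = 1028. G_2 = 1027.
G_2 = 1027. HB_4(1027) = 4^(4 + 1) + 3. Bump = 15628. G_3 = 15627.

11, 84, 1027, 15627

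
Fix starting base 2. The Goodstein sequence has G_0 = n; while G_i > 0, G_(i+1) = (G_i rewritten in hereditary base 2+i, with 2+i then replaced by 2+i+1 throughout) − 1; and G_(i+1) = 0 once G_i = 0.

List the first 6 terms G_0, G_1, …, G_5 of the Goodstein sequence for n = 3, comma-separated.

i=0: 3 = 2 + 1 (b=2); 2→3: 3 + 1 = 4; 4−1 = 3
i=1: 3 = 3 (b=3); 3→4: 4 = 4; 4−1 = 3
i=2: 3 = 3 (b=4); 4→5: 3 = 3; 3−1 = 2
i=3: 2 = 2 (b=5); 5→6: 2 = 2; 2−1 = 1
i=4: 1 = 1 (b=6); 6→7: 1 = 1; 1−1 = 0

3, 3, 3, 2, 1, 0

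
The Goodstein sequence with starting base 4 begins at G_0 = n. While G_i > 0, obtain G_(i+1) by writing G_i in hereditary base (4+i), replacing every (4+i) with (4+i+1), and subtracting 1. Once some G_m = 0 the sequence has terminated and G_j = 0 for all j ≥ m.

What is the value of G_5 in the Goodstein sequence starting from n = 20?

step 0: 20 = 4^2 + 4; sub 5 for 4: 5^2 + 5; = 30; G_1 = 30−1 = 29
step 1: 29 = 5^2 + 4; sub 6 for 5: 6^2 + 4; = 40; G_2 = 40−1 = 39
step 2: 39 = 6^2 + 3; sub 7 for 6: 7^2 + 3; = 52; G_3 = 52−1 = 51
step 3: 51 = 7^2 + 2; sub 8 for 7: 8^2 + 2; = 66; G_4 = 66−1 = 65
step 4: 65 = 8^2 + 1; sub 9 for 8: 9^2 + 1; = 82; G_5 = 82−1 = 81

81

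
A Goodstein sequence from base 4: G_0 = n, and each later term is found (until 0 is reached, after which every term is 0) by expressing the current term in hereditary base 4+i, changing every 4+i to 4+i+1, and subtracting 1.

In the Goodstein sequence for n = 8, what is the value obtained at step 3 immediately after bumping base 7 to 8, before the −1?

G_0 = 8. HB_4(8) = 2·4. Bump = 10. G_1 = 9.
G_1 = 9. HB_5(9) = 5 + 4. Bump = 10. G_2 = 9.
G_2 = 9. HB_6(9) = 6 + 3. Bump = 10. G_3 = 9.

10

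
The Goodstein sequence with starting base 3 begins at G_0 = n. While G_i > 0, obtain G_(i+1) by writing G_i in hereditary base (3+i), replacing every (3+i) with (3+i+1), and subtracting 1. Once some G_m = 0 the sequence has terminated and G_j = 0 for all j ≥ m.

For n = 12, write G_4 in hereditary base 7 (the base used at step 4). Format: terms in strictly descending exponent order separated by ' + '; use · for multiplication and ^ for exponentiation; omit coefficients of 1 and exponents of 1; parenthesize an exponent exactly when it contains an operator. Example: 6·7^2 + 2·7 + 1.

7^2

i=0: 12 = 3^2 + 3 (b=3); 3→4: 4^2 + 4 = 20; 20−1 = 19
i=1: 19 = 4^2 + 3 (b=4); 4→5: 5^2 + 3 = 28; 28−1 = 27
i=2: 27 = 5^2 + 2 (b=5); 5→6: 6^2 + 2 = 38; 38−1 = 37
i=3: 37 = 6^2 + 1 (b=6); 6→7: 7^2 + 1 = 50; 50−1 = 49
i=4: 49 = 7^2 (b=7); 7→8: 8^2 = 64; 64−1 = 63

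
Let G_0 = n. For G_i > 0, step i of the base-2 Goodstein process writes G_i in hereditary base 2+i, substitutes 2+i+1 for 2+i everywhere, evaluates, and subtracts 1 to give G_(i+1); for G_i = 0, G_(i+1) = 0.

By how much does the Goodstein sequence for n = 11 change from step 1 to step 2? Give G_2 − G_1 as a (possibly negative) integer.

943

base 2: 11 = 2^(2 + 1) + 2 + 1; at 3: 3^(3 + 1) + 3 + 1 = 85; next = 84
base 3: 84 = 3^(3 + 1) + 3; at 4: 4^(4 + 1) + 4 = 1028; next = 1027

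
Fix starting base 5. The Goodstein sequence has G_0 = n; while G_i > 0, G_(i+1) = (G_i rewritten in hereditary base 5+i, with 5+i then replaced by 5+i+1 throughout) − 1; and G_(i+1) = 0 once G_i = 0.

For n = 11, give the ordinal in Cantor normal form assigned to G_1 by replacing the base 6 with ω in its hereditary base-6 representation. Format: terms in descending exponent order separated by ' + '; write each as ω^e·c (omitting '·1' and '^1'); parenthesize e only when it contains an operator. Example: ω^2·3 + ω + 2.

base 5: 11 = 2·5 + 1; at 6: 2·6 + 1 = 13; next = 12
base 6: 12 = 2·6; at 7: 2·7 = 14; next = 13

ω·2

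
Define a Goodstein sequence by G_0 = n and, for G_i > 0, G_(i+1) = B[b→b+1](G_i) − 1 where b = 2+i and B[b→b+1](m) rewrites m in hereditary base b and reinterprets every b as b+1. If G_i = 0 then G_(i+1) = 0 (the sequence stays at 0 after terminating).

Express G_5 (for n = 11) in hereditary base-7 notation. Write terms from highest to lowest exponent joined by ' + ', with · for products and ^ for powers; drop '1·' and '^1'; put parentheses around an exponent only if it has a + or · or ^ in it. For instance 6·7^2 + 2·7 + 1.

11 —HB2→ 2^(2 + 1) + 2 + 1 —bump→ 3^(3 + 1) + 3 + 1 = 85 —(−1)→ 84
84 —HB3→ 3^(3 + 1) + 3 —bump→ 4^(4 + 1) + 4 = 1028 —(−1)→ 1027
1027 —HB4→ 4^(4 + 1) + 3 —bump→ 5^(5 + 1) + 3 = 15628 —(−1)→ 15627
15627 —HB5→ 5^(5 + 1) + 2 —bump→ 6^(6 + 1) + 2 = 279938 —(−1)→ 279937
279937 —HB6→ 6^(6 + 1) + 1 —bump→ 7^(7 + 1) + 1 = 5764802 —(−1)→ 5764801
5764801 —HB7→ 7^(7 + 1) —bump→ 8^(8 + 1) = 134217728 —(−1)→ 134217727

7^(7 + 1)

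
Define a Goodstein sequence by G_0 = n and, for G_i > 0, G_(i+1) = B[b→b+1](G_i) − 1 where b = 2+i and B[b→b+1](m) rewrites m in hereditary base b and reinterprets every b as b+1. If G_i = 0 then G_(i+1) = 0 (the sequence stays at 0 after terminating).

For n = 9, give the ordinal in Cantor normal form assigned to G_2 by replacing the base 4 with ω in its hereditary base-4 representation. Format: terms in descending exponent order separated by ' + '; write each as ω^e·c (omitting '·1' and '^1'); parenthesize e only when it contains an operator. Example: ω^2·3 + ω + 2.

ω^ω·3 + ω^3·3 + ω^2·3 + ω·3 + 3

i=0: 9 = 2^(2 + 1) + 1 (b=2); 2→3: 3^(3 + 1) + 1 = 82; 82−1 = 81
i=1: 81 = 3^(3 + 1) (b=3); 3→4: 4^(4 + 1) = 1024; 1024−1 = 1023
i=2: 1023 = 3·4^4 + 3·4^3 + 3·4^2 + 3·4 + 3 (b=4); 4→5: 3·5^5 + 3·5^3 + 3·5^2 + 3·5 + 3 = 9843; 9843−1 = 9842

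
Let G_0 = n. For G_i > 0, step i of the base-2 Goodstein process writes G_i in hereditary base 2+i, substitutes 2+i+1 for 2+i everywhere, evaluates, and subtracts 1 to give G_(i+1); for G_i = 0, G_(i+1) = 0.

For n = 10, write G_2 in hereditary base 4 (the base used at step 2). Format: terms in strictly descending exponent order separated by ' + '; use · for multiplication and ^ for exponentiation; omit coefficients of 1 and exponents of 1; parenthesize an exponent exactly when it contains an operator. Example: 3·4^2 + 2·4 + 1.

G_0=10  [base 2] 2^(2 + 1) + 2  →[2↦3]→  3^(3 + 1) + 3 = 84  −1 ⇒ G_1=83
G_1=83  [base 3] 3^(3 + 1) + 2  →[3↦4]→  4^(4 + 1) + 2 = 1026  −1 ⇒ G_2=1025
G_2=1025  [base 4] 4^(4 + 1) + 1  →[4↦5]→  5^(5 + 1) + 1 = 15626  −1 ⇒ G_3=15625

4^(4 + 1) + 1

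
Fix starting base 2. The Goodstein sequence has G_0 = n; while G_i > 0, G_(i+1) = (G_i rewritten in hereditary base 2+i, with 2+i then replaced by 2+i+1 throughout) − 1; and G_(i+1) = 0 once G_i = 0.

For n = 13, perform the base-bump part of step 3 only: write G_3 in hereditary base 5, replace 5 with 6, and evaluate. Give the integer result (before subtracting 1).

G_0=13  [base 2] 2^(2 + 1) + 2^2 + 1  →[2↦3]→  3^(3 + 1) + 3^3 + 1 = 109  −1 ⇒ G_1=108
G_1=108  [base 3] 3^(3 + 1) + 3^3  →[3↦4]→  4^(4 + 1) + 4^4 = 1280  −1 ⇒ G_2=1279
G_2=1279  [base 4] 4^(4 + 1) + 3·4^3 + 3·4^2 + 3·4 + 3  →[4↦5]→  5^(5 + 1) + 3·5^3 + 3·5^2 + 3·5 + 3 = 16093  −1 ⇒ G_3=16092
G_3=16092  [base 5] 5^(5 + 1) + 3·5^3 + 3·5^2 + 3·5 + 2  →[5↦6]→  6^(6 + 1) + 3·6^3 + 3·6^2 + 3·6 + 2 = 280712  −1 ⇒ G_4=280711

280712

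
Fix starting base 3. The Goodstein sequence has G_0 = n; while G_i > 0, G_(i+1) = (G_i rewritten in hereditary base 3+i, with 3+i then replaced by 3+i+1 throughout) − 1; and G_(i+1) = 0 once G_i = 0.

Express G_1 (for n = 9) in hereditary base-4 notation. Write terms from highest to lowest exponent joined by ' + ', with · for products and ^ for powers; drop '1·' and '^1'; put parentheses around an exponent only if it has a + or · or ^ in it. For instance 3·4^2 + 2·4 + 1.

3·4 + 3

G_0 = 9. HB_3(9) = 3^2. Bump = 16. G_1 = 15.
G_1 = 15. HB_4(15) = 3·4 + 3. Bump = 18. G_2 = 17.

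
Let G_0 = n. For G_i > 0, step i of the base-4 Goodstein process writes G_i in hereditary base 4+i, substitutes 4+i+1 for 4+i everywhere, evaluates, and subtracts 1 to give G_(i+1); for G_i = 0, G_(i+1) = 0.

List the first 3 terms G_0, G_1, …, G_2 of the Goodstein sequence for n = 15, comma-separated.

15, 17, 19

15 —HB4→ 3·4 + 3 —bump→ 3·5 + 3 = 18 —(−1)→ 17
17 —HB5→ 3·5 + 2 —bump→ 3·6 + 2 = 20 —(−1)→ 19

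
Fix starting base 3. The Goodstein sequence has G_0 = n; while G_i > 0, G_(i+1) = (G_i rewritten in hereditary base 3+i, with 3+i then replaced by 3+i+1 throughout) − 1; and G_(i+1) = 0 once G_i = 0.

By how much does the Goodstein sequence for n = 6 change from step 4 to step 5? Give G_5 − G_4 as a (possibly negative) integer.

(0) 6|_3 = 2·3 ↦ 2·4|_4 = 8 ⇒ 7
(1) 7|_4 = 4 + 3 ↦ 5 + 3|_5 = 8 ⇒ 7
(2) 7|_5 = 5 + 2 ↦ 6 + 2|_6 = 8 ⇒ 7
(3) 7|_6 = 6 + 1 ↦ 7 + 1|_7 = 8 ⇒ 7
(4) 7|_7 = 7 ↦ 8|_8 = 8 ⇒ 7

0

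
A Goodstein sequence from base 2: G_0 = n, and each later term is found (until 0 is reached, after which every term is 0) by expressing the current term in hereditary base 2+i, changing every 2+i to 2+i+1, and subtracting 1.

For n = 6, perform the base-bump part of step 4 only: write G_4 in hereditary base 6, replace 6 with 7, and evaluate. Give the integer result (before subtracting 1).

G_0=6  [base 2] 2^2 + 2  →[2↦3]→  3^3 + 3 = 30  −1 ⇒ G_1=29
G_1=29  [base 3] 3^3 + 2  →[3↦4]→  4^4 + 2 = 258  −1 ⇒ G_2=257
G_2=257  [base 4] 4^4 + 1  →[4↦5]→  5^5 + 1 = 3126  −1 ⇒ G_3=3125
G_3=3125  [base 5] 5^5  →[5↦6]→  6^6 = 46656  −1 ⇒ G_4=46655
G_4=46655  [base 6] 5·6^5 + 5·6^4 + 5·6^3 + 5·6^2 + 5·6 + 5  →[6↦7]→  5·7^5 + 5·7^4 + 5·7^3 + 5·7^2 + 5·7 + 5 = 98040  −1 ⇒ G_5=98039

98040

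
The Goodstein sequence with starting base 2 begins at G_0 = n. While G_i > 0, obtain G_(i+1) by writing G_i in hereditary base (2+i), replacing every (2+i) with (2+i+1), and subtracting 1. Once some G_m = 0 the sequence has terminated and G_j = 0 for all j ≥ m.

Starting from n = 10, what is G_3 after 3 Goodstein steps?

15625

G_0=10  [base 2] 2^(2 + 1) + 2  →[2↦3]→  3^(3 + 1) + 3 = 84  −1 ⇒ G_1=83
G_1=83  [base 3] 3^(3 + 1) + 2  →[3↦4]→  4^(4 + 1) + 2 = 1026  −1 ⇒ G_2=1025
G_2=1025  [base 4] 4^(4 + 1) + 1  →[4↦5]→  5^(5 + 1) + 1 = 15626  −1 ⇒ G_3=15625
G_3=15625  [base 5] 5^(5 + 1)  →[5↦6]→  6^(6 + 1) = 279936  −1 ⇒ G_4=279935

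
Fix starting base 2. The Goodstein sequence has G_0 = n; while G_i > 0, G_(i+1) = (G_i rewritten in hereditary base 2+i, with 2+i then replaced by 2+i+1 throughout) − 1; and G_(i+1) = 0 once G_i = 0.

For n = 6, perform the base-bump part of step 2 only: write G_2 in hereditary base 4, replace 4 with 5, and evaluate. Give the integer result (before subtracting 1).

3126

base 2: 6 = 2^2 + 2; at 3: 3^3 + 3 = 30; next = 29
base 3: 29 = 3^3 + 2; at 4: 4^4 + 2 = 258; next = 257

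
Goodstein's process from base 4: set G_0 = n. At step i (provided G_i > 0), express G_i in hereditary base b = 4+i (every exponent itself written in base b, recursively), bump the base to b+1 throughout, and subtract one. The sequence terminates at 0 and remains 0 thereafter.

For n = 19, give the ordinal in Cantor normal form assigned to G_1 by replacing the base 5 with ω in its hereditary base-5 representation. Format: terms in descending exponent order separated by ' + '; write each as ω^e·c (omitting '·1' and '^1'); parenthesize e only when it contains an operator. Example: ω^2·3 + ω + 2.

step 0: 19 = 4^2 + 3; sub 5 for 4: 5^2 + 3; = 28; G_1 = 28−1 = 27
step 1: 27 = 5^2 + 2; sub 6 for 5: 6^2 + 2; = 38; G_2 = 38−1 = 37

ω^2 + 2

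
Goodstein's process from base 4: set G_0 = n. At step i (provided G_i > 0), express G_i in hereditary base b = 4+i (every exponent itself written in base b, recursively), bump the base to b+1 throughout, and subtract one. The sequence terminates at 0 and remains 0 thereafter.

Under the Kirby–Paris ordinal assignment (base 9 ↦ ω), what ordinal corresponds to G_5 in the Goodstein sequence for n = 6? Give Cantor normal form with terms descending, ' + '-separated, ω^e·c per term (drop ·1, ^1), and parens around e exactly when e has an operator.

i=0: 6 = 4 + 2 (b=4); 4→5: 5 + 2 = 7; 7−1 = 6
i=1: 6 = 5 + 1 (b=5); 5→6: 6 + 1 = 7; 7−1 = 6
i=2: 6 = 6 (b=6); 6→7: 7 = 7; 7−1 = 6
i=3: 6 = 6 (b=7); 7→8: 6 = 6; 6−1 = 5
i=4: 5 = 5 (b=8); 8→9: 5 = 5; 5−1 = 4
i=5: 4 = 4 (b=9); 9→10: 4 = 4; 4−1 = 3

4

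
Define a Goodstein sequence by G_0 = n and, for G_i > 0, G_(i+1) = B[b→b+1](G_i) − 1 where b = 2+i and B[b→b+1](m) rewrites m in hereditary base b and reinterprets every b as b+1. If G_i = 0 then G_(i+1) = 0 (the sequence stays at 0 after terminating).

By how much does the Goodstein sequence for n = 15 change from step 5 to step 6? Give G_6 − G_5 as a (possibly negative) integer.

144406599

G_0 = 15. HB_2(15) = 2^(2 + 1) + 2^2 + 2 + 1. Bump = 112. G_1 = 111.
G_1 = 111. HB_3(111) = 3^(3 + 1) + 3^3 + 3. Bump = 1284. G_2 = 1283.
G_2 = 1283. HB_4(1283) = 4^(4 + 1) + 4^4 + 3. Bump = 18753. G_3 = 18752.
G_3 = 18752. HB_5(18752) = 5^(5 + 1) + 5^5 + 2. Bump = 326594. G_4 = 326593.
G_4 = 326593. HB_6(326593) = 6^(6 + 1) + 6^6 + 1. Bump = 6588345. G_5 = 6588344.
G_5 = 6588344. HB_7(6588344) = 7^(7 + 1) + 7^7. Bump = 150994944. G_6 = 150994943.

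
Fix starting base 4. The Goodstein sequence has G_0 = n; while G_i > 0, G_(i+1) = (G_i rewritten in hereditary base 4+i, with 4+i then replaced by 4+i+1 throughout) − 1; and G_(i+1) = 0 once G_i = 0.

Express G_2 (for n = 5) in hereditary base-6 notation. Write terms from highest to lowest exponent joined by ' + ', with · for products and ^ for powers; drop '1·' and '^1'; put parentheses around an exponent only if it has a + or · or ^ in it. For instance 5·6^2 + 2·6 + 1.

(0) 5|_4 = 4 + 1 ↦ 5 + 1|_5 = 6 ⇒ 5
(1) 5|_5 = 5 ↦ 6|_6 = 6 ⇒ 5
(2) 5|_6 = 5 ↦ 5|_7 = 5 ⇒ 4

5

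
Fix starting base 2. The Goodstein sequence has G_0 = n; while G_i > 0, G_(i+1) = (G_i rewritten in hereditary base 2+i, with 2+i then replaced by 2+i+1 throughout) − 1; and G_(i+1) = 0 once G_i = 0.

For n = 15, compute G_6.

150994943

G_0=15  [base 2] 2^(2 + 1) + 2^2 + 2 + 1  →[2↦3]→  3^(3 + 1) + 3^3 + 3 + 1 = 112  −1 ⇒ G_1=111
G_1=111  [base 3] 3^(3 + 1) + 3^3 + 3  →[3↦4]→  4^(4 + 1) + 4^4 + 4 = 1284  −1 ⇒ G_2=1283
G_2=1283  [base 4] 4^(4 + 1) + 4^4 + 3  →[4↦5]→  5^(5 + 1) + 5^5 + 3 = 18753  −1 ⇒ G_3=18752
G_3=18752  [base 5] 5^(5 + 1) + 5^5 + 2  →[5↦6]→  6^(6 + 1) + 6^6 + 2 = 326594  −1 ⇒ G_4=326593
G_4=326593  [base 6] 6^(6 + 1) + 6^6 + 1  →[6↦7]→  7^(7 + 1) + 7^7 + 1 = 6588345  −1 ⇒ G_5=6588344
G_5=6588344  [base 7] 7^(7 + 1) + 7^7  →[7↦8]→  8^(8 + 1) + 8^8 = 150994944  −1 ⇒ G_6=150994943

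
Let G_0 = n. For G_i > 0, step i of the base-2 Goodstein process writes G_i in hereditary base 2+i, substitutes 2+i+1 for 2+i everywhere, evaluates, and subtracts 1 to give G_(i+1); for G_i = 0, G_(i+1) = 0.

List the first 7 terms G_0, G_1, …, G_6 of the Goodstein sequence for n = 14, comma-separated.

i=0: 14 = 2^(2 + 1) + 2^2 + 2 (b=2); 2→3: 3^(3 + 1) + 3^3 + 3 = 111; 111−1 = 110
i=1: 110 = 3^(3 + 1) + 3^3 + 2 (b=3); 3→4: 4^(4 + 1) + 4^4 + 2 = 1282; 1282−1 = 1281
i=2: 1281 = 4^(4 + 1) + 4^4 + 1 (b=4); 4→5: 5^(5 + 1) + 5^5 + 1 = 18751; 18751−1 = 18750
i=3: 18750 = 5^(5 + 1) + 5^5 (b=5); 5→6: 6^(6 + 1) + 6^6 = 326592; 326592−1 = 326591
i=4: 326591 = 6^(6 + 1) + 5·6^5 + 5·6^4 + 5·6^3 + 5·6^2 + 5·6 + 5 (b=6); 6→7: 7^(7 + 1) + 5·7^5 + 5·7^4 + 5·7^3 + 5·7^2 + 5·7 + 5 = 5862841; 5862841−1 = 5862840
i=5: 5862840 = 7^(7 + 1) + 5·7^5 + 5·7^4 + 5·7^3 + 5·7^2 + 5·7 + 4 (b=7); 7→8: 8^(8 + 1) + 5·8^5 + 5·8^4 + 5·8^3 + 5·8^2 + 5·8 + 4 = 134404972; 134404972−1 = 134404971

14, 110, 1281, 18750, 326591, 5862840, 134404971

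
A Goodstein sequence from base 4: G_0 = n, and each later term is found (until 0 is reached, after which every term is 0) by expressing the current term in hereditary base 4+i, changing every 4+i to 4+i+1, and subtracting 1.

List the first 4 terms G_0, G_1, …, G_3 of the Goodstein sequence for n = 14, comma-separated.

14, 16, 18, 20

(0) 14|_4 = 3·4 + 2 ↦ 3·5 + 2|_5 = 17 ⇒ 16
(1) 16|_5 = 3·5 + 1 ↦ 3·6 + 1|_6 = 19 ⇒ 18
(2) 18|_6 = 3·6 ↦ 3·7|_7 = 21 ⇒ 20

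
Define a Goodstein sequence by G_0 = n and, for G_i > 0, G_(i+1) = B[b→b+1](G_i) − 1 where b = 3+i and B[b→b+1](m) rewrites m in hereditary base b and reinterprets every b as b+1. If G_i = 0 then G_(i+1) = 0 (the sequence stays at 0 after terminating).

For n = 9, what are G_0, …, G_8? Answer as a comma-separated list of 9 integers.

base 3: 9 = 3^2; at 4: 4^2 = 16; next = 15
base 4: 15 = 3·4 + 3; at 5: 3·5 + 3 = 18; next = 17
base 5: 17 = 3·5 + 2; at 6: 3·6 + 2 = 20; next = 19
base 6: 19 = 3·6 + 1; at 7: 3·7 + 1 = 22; next = 21
base 7: 21 = 3·7; at 8: 3·8 = 24; next = 23
base 8: 23 = 2·8 + 7; at 9: 2·9 + 7 = 25; next = 24
base 9: 24 = 2·9 + 6; at 10: 2·10 + 6 = 26; next = 25
base 10: 25 = 2·10 + 5; at 11: 2·11 + 5 = 27; next = 26

9, 15, 17, 19, 21, 23, 24, 25, 26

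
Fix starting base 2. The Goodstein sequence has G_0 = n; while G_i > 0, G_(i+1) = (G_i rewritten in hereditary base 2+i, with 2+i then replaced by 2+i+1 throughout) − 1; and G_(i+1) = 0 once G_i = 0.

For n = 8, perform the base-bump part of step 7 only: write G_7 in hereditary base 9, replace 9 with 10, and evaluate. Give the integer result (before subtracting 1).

20000000212

G_0=8  [base 2] 2^(2 + 1)  →[2↦3]→  3^(3 + 1) = 81  −1 ⇒ G_1=80
G_1=80  [base 3] 2·3^3 + 2·3^2 + 2·3 + 2  →[3↦4]→  2·4^4 + 2·4^2 + 2·4 + 2 = 554  −1 ⇒ G_2=553
G_2=553  [base 4] 2·4^4 + 2·4^2 + 2·4 + 1  →[4↦5]→  2·5^5 + 2·5^2 + 2·5 + 1 = 6311  −1 ⇒ G_3=6310
G_3=6310  [base 5] 2·5^5 + 2·5^2 + 2·5  →[5↦6]→  2·6^6 + 2·6^2 + 2·6 = 93396  −1 ⇒ G_4=93395
G_4=93395  [base 6] 2·6^6 + 2·6^2 + 6 + 5  →[6↦7]→  2·7^7 + 2·7^2 + 7 + 5 = 1647196  −1 ⇒ G_5=1647195
G_5=1647195  [base 7] 2·7^7 + 2·7^2 + 7 + 4  →[7↦8]→  2·8^8 + 2·8^2 + 8 + 4 = 33554572  −1 ⇒ G_6=33554571
G_6=33554571  [base 8] 2·8^8 + 2·8^2 + 8 + 3  →[8↦9]→  2·9^9 + 2·9^2 + 9 + 3 = 774841152  −1 ⇒ G_7=774841151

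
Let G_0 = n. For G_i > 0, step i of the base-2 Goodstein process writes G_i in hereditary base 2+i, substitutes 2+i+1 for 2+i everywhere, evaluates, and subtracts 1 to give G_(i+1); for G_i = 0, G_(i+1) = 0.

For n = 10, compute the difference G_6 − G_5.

79857569

G_0 = 10. HB_2(10) = 2^(2 + 1) + 2. Bump = 84. G_1 = 83.
G_1 = 83. HB_3(83) = 3^(3 + 1) + 2. Bump = 1026. G_2 = 1025.
G_2 = 1025. HB_4(1025) = 4^(4 + 1) + 1. Bump = 15626. G_3 = 15625.
G_3 = 15625. HB_5(15625) = 5^(5 + 1). Bump = 279936. G_4 = 279935.
G_4 = 279935. HB_6(279935) = 5·6^6 + 5·6^5 + 5·6^4 + 5·6^3 + 5·6^2 + 5·6 + 5. Bump = 4215755. G_5 = 4215754.
G_5 = 4215754. HB_7(4215754) = 5·7^7 + 5·7^5 + 5·7^4 + 5·7^3 + 5·7^2 + 5·7 + 4. Bump = 84073324. G_6 = 84073323.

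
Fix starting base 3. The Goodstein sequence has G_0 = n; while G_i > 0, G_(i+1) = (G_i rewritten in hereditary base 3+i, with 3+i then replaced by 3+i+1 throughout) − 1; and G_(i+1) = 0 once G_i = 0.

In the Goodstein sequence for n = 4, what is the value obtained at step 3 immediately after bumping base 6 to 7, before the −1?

3

[0] 4 ≡ 3 + 1 (base 3). Lift 4: 5. −1: 4.
[1] 4 ≡ 4 (base 4). Lift 5: 5. −1: 4.
[2] 4 ≡ 4 (base 5). Lift 6: 4. −1: 3.
[3] 3 ≡ 3 (base 6). Lift 7: 3. −1: 2.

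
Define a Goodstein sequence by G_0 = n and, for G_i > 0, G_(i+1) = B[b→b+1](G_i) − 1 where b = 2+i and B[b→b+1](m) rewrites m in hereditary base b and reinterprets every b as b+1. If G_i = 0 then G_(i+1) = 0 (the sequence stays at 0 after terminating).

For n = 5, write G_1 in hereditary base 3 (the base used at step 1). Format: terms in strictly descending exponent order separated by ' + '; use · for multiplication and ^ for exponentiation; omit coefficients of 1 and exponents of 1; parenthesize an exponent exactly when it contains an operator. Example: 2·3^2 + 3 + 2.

step 0: 5 = 2^2 + 1; sub 3 for 2: 3^3 + 1; = 28; G_1 = 28−1 = 27
step 1: 27 = 3^3; sub 4 for 3: 4^4; = 256; G_2 = 256−1 = 255

3^3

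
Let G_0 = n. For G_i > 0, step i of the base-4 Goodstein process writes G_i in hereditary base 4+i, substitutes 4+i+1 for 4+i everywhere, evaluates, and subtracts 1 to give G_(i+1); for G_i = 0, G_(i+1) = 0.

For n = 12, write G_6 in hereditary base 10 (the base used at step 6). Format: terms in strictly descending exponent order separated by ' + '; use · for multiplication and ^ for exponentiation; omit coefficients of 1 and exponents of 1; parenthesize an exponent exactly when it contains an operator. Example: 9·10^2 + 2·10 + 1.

10 + 9

12 —HB4→ 3·4 —bump→ 3·5 = 15 —(−1)→ 14
14 —HB5→ 2·5 + 4 —bump→ 2·6 + 4 = 16 —(−1)→ 15
15 —HB6→ 2·6 + 3 —bump→ 2·7 + 3 = 17 —(−1)→ 16
16 —HB7→ 2·7 + 2 —bump→ 2·8 + 2 = 18 —(−1)→ 17
17 —HB8→ 2·8 + 1 —bump→ 2·9 + 1 = 19 —(−1)→ 18
18 —HB9→ 2·9 —bump→ 2·10 = 20 —(−1)→ 19
19 —HB10→ 10 + 9 —bump→ 11 + 9 = 20 —(−1)→ 19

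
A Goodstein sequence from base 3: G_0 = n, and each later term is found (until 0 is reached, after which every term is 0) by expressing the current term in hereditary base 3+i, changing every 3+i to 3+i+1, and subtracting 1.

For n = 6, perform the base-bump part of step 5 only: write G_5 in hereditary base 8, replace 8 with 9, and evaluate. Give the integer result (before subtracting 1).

7

[0] 6 ≡ 2·3 (base 3). Lift 4: 8. −1: 7.
[1] 7 ≡ 4 + 3 (base 4). Lift 5: 8. −1: 7.
[2] 7 ≡ 5 + 2 (base 5). Lift 6: 8. −1: 7.
[3] 7 ≡ 6 + 1 (base 6). Lift 7: 8. −1: 7.
[4] 7 ≡ 7 (base 7). Lift 8: 8. −1: 7.
[5] 7 ≡ 7 (base 8). Lift 9: 7. −1: 6.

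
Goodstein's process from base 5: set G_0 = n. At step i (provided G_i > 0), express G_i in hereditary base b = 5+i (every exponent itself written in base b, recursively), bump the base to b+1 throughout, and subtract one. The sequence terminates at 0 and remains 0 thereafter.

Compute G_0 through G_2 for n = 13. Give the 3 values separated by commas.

G_0 = 13. HB_5(13) = 2·5 + 3. Bump = 15. G_1 = 14.
G_1 = 14. HB_6(14) = 2·6 + 2. Bump = 16. G_2 = 15.

13, 14, 15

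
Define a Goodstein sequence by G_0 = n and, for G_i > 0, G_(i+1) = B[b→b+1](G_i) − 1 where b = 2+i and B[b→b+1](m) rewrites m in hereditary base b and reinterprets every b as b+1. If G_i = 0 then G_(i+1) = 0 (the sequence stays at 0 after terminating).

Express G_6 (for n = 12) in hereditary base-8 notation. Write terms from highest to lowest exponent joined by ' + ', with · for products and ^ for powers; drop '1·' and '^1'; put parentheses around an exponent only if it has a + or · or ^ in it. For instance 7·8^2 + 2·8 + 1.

12 —HB2→ 2^(2 + 1) + 2^2 —bump→ 3^(3 + 1) + 3^3 = 108 —(−1)→ 107
107 —HB3→ 3^(3 + 1) + 2·3^2 + 2·3 + 2 —bump→ 4^(4 + 1) + 2·4^2 + 2·4 + 2 = 1066 —(−1)→ 1065
1065 —HB4→ 4^(4 + 1) + 2·4^2 + 2·4 + 1 —bump→ 5^(5 + 1) + 2·5^2 + 2·5 + 1 = 15686 —(−1)→ 15685
15685 —HB5→ 5^(5 + 1) + 2·5^2 + 2·5 —bump→ 6^(6 + 1) + 2·6^2 + 2·6 = 280020 —(−1)→ 280019
280019 —HB6→ 6^(6 + 1) + 2·6^2 + 6 + 5 —bump→ 7^(7 + 1) + 2·7^2 + 7 + 5 = 5764911 —(−1)→ 5764910
5764910 —HB7→ 7^(7 + 1) + 2·7^2 + 7 + 4 —bump→ 8^(8 + 1) + 2·8^2 + 8 + 4 = 134217868 —(−1)→ 134217867
134217867 —HB8→ 8^(8 + 1) + 2·8^2 + 8 + 3 —bump→ 9^(9 + 1) + 2·9^2 + 9 + 3 = 3486784575 —(−1)→ 3486784574

8^(8 + 1) + 2·8^2 + 8 + 3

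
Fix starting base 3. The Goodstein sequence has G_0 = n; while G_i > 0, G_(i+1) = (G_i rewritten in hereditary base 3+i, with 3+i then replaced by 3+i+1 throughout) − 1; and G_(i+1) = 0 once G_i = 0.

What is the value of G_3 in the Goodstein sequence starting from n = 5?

5

base 3: 5 = 3 + 2; at 4: 4 + 2 = 6; next = 5
base 4: 5 = 4 + 1; at 5: 5 + 1 = 6; next = 5
base 5: 5 = 5; at 6: 6 = 6; next = 5
base 6: 5 = 5; at 7: 5 = 5; next = 4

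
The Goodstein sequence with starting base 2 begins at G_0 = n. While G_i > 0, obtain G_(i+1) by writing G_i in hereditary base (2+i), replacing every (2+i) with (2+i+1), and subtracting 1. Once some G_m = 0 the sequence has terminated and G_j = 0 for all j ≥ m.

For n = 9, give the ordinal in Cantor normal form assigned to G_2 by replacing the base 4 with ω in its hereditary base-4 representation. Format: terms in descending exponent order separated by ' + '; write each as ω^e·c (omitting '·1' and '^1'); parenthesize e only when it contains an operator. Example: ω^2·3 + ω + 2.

ω^ω·3 + ω^3·3 + ω^2·3 + ω·3 + 3

[0] 9 ≡ 2^(2 + 1) + 1 (base 2). Lift 3: 82. −1: 81.
[1] 81 ≡ 3^(3 + 1) (base 3). Lift 4: 1024. −1: 1023.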